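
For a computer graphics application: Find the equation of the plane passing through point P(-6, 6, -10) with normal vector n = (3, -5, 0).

The plane through P with normal n = (a, b, c) satisfies n·(r - P) = 0,
i.e. ax + by + cz = a·x₀ + b·y₀ + c·z₀.
d = 3·(-6) + (-5)·6 + 0·(-10)
  = -18 - 30 + 0
  = -48
Equation: 3x - 5y = -48

3x - 5y = -48


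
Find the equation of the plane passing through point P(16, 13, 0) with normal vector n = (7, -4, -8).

The plane through P with normal n = (a, b, c) satisfies n·(r - P) = 0,
i.e. ax + by + cz = a·x₀ + b·y₀ + c·z₀.
d = 7·16 + (-4)·13 + (-8)·0
  = 112 - 52 + 0
  = 60
Equation: 7x - 4y - 8z = 60

7x - 4y - 8z = 60


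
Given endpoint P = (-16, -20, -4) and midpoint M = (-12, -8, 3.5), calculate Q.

Q = 2M - P
  = (2·(-12) - (-16), 2·(-8) - (-20), 2·3.5 - (-4))
  = (-24 + 16, -16 + 20, 7 + 4)
  = (-8, 4, 11)

(-8, 4, 11)


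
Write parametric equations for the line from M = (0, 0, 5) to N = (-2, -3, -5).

Direction vector d = N - M = (-2 + 0, -3 + 0, -5 - 5) = (-2, -3, -10)
Parametric form r = M + t·d:
x = 0 - 2t, y = 0 - 3t, z = 5 - 10t

x = 0 - 2t, y = 0 - 3t, z = 5 - 10t


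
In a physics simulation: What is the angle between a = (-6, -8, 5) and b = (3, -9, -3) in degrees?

a·b = (-6)·3 + (-8)·(-9) + 5·(-3) = -18 + 72 - 15 = 39
|a| = √((-6)² + (-8)² + 5²) = √125 ≈ 11.18
|b| = √(3² + (-9)² + (-3)²) = √99 ≈ 9.95
cos θ = (a·b)/(|a||b|) = 39/(11.18·9.95) ≈ 0.3506
θ = arccos(0.3506) ≈ 69.48°

69.48°


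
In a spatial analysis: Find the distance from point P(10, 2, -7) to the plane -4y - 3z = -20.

distance = |a·x₀ + b·y₀ + c·z₀ - d| / √(a² + b² + c²)
  = |0·10 + (-4)·2 + (-3)·(-7) - (-20)| / √(0² + (-4)² + (-3)²)
  = |0 - 8 + 21 + 20| / √(0 + 16 + 9)
  = |33| / √25
  = 33 / 5
  ≈ 6.6

6.6


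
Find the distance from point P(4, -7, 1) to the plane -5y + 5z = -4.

distance = |a·x₀ + b·y₀ + c·z₀ - d| / √(a² + b² + c²)
  = |0·4 + (-5)·(-7) + 5·1 - (-4)| / √(0² + (-5)² + 5²)
  = |0 + 35 + 5 + 4| / √(0 + 25 + 25)
  = |44| / √50
  = 44 / 7.071
  ≈ 6.223

6.223


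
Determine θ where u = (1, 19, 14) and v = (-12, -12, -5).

u·v = 1·(-12) + 19·(-12) + 14·(-5) = -12 - 228 - 70 = -310
|u| = √(1² + 19² + 14²) = √558 ≈ 23.62
|v| = √((-12)² + (-12)² + (-5)²) = √313 ≈ 17.69
cos θ = (u·v)/(|u||v|) = -310/(23.62·17.69) ≈ -0.7418
θ = arccos(-0.7418) ≈ 137.9°

137.9°


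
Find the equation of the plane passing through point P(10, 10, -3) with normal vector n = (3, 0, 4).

The plane through P with normal n = (a, b, c) satisfies n·(r - P) = 0,
i.e. ax + by + cz = a·x₀ + b·y₀ + c·z₀.
d = 3·10 + 0·10 + 4·(-3)
  = 30 + 0 - 12
  = 18
Equation: 3x + 4z = 18

3x + 4z = 18


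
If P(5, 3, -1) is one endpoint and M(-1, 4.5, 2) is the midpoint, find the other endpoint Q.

Q = 2M - P
  = (2·(-1) - 5, 2·4.5 - 3, 2·2 - (-1))
  = (-2 - 5, 9 - 3, 4 + 1)
  = (-7, 6, 5)

(-7, 6, 5)


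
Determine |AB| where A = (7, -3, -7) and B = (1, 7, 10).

d = √[(x₂-x₁)² + (y₂-y₁)² + (z₂-z₁)²]
  = √[(-6)² + 10² + 17²]
  = √[36 + 100 + 289]
  = √425
  ≈ 20.62

20.62


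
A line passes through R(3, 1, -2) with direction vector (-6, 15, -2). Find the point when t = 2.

P(t) = R + t·d
  = (3 + (-6)·2, 1 + 15·2, -2 + (-2)·2)
  = (3 - 12, 1 + 30, -2 - 4)
  = (-9, 31, -6)

(-9, 31, -6)


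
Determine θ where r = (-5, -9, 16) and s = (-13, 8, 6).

r·s = (-5)·(-13) + (-9)·8 + 16·6 = 65 - 72 + 96 = 89
|r| = √((-5)² + (-9)² + 16²) = √362 ≈ 19.03
|s| = √((-13)² + 8² + 6²) = √269 ≈ 16.4
cos θ = (r·s)/(|r||s|) = 89/(19.03·16.4) ≈ 0.2852
θ = arccos(0.2852) ≈ 73.43°

73.43°


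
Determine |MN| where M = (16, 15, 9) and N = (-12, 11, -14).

d = √[(x₂-x₁)² + (y₂-y₁)² + (z₂-z₁)²]
  = √[(-28)² + (-4)² + (-23)²]
  = √[784 + 16 + 529]
  = √1329
  ≈ 36.46

36.46


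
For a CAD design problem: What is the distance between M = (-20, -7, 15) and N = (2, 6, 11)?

d = √[(x₂-x₁)² + (y₂-y₁)² + (z₂-z₁)²]
  = √[22² + 13² + (-4)²]
  = √[484 + 169 + 16]
  = √669
  ≈ 25.87

25.87


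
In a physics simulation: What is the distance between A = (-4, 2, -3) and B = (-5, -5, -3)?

d = √[(x₂-x₁)² + (y₂-y₁)² + (z₂-z₁)²]
  = √[(-1)² + (-7)² + 0²]
  = √[1 + 49 + 0]
  = √50
  ≈ 7.071

7.071


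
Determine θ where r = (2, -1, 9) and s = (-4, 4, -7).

r·s = 2·(-4) + (-1)·4 + 9·(-7) = -8 - 4 - 63 = -75
|r| = √(2² + (-1)² + 9²) = √86 ≈ 9.274
|s| = √((-4)² + 4² + (-7)²) = √81 ≈ 9
cos θ = (r·s)/(|r||s|) = -75/(9.274·9) ≈ -0.8986
θ = arccos(-0.8986) ≈ 154°

154°


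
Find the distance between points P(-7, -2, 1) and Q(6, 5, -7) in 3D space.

d = √[(x₂-x₁)² + (y₂-y₁)² + (z₂-z₁)²]
  = √[13² + 7² + (-8)²]
  = √[169 + 49 + 64]
  = √282
  ≈ 16.79

16.79


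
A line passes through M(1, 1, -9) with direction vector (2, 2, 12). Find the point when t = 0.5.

P(t) = M + t·d
  = (1 + 2·0.5, 1 + 2·0.5, -9 + 12·0.5)
  = (1 + 1, 1 + 1, -9 + 6)
  = (2, 2, -3)

(2, 2, -3)


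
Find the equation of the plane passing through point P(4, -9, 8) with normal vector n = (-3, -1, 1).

The plane through P with normal n = (a, b, c) satisfies n·(r - P) = 0,
i.e. ax + by + cz = a·x₀ + b·y₀ + c·z₀.
d = (-3)·4 + (-1)·(-9) + 1·8
  = -12 + 9 + 8
  = 5
Equation: -3x - y + z = 5

-3x - y + z = 5


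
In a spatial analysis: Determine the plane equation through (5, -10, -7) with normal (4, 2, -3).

The plane through P with normal n = (a, b, c) satisfies n·(r - P) = 0,
i.e. ax + by + cz = a·x₀ + b·y₀ + c·z₀.
d = 4·5 + 2·(-10) + (-3)·(-7)
  = 20 - 20 + 21
  = 21
Equation: 4x + 2y - 3z = 21

4x + 2y - 3z = 21


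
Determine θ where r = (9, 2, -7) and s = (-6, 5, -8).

r·s = 9·(-6) + 2·5 + (-7)·(-8) = -54 + 10 + 56 = 12
|r| = √(9² + 2² + (-7)²) = √134 ≈ 11.58
|s| = √((-6)² + 5² + (-8)²) = √125 ≈ 11.18
cos θ = (r·s)/(|r||s|) = 12/(11.58·11.18) ≈ 0.09272
θ = arccos(0.09272) ≈ 84.68°

84.68°


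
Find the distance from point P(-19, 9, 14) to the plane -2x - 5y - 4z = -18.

distance = |a·x₀ + b·y₀ + c·z₀ - d| / √(a² + b² + c²)
  = |(-2)·(-19) + (-5)·9 + (-4)·14 - (-18)| / √((-2)² + (-5)² + (-4)²)
  = |38 - 45 - 56 + 18| / √(4 + 25 + 16)
  = |-45| / √45
  = 45 / 6.708
  ≈ 6.708

6.708


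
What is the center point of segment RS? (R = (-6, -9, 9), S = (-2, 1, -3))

M = ((x₁+x₂)/2, (y₁+y₂)/2, (z₁+z₂)/2)
  = ((-6 - 2)/2, (-9 + 1)/2, (9 - 3)/2)
  = (-8/2, -8/2, 6/2)
  = (-4, -4, 3)

(-4, -4, 3)


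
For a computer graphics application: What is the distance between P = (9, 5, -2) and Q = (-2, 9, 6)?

d = √[(x₂-x₁)² + (y₂-y₁)² + (z₂-z₁)²]
  = √[(-11)² + 4² + 8²]
  = √[121 + 16 + 64]
  = √201
  ≈ 14.18

14.18


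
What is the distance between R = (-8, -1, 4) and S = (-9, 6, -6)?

d = √[(x₂-x₁)² + (y₂-y₁)² + (z₂-z₁)²]
  = √[(-1)² + 7² + (-10)²]
  = √[1 + 49 + 100]
  = √150
  ≈ 12.25

12.25


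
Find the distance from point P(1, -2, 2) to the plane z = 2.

distance = |a·x₀ + b·y₀ + c·z₀ - d| / √(a² + b² + c²)
  = |0·1 + 0·(-2) + 1·2 - 2| / √(0² + 0² + 1²)
  = |0 + 0 + 2 - 2| / √(0 + 0 + 1)
  = |0| / √1
  = 0 / 1
  ≈ 0

0


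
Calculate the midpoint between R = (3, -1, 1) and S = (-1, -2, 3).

M = ((x₁+x₂)/2, (y₁+y₂)/2, (z₁+z₂)/2)
  = ((3 - 1)/2, (-1 - 2)/2, (1 + 3)/2)
  = (2/2, -3/2, 4/2)
  = (1, -1.5, 2)

(1, -1.5, 2)


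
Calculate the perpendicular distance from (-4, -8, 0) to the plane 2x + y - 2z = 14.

distance = |a·x₀ + b·y₀ + c·z₀ - d| / √(a² + b² + c²)
  = |2·(-4) + 1·(-8) + (-2)·0 - 14| / √(2² + 1² + (-2)²)
  = |-8 - 8 + 0 - 14| / √(4 + 1 + 4)
  = |-30| / √9
  = 30 / 3
  ≈ 10

10


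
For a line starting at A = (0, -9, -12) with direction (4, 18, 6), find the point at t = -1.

P(t) = A + t·d
  = (0 + 4·(-1), -9 + 18·(-1), -12 + 6·(-1))
  = (0 - 4, -9 - 18, -12 - 6)
  = (-4, -27, -18)

(-4, -27, -18)


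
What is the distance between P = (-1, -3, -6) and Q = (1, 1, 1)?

d = √[(x₂-x₁)² + (y₂-y₁)² + (z₂-z₁)²]
  = √[2² + 4² + 7²]
  = √[4 + 16 + 49]
  = √69
  ≈ 8.307

8.307


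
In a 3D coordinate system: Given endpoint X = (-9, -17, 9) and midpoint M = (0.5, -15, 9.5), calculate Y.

Y = 2M - X
  = (2·0.5 - (-9), 2·(-15) - (-17), 2·9.5 - 9)
  = (1 + 9, -30 + 17, 19 - 9)
  = (10, -13, 10)

(10, -13, 10)


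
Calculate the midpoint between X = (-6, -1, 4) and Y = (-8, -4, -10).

M = ((x₁+x₂)/2, (y₁+y₂)/2, (z₁+z₂)/2)
  = ((-6 - 8)/2, (-1 - 4)/2, (4 - 10)/2)
  = (-14/2, -5/2, -6/2)
  = (-7, -2.5, -3)

(-7, -2.5, -3)


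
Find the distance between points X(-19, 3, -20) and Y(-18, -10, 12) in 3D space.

d = √[(x₂-x₁)² + (y₂-y₁)² + (z₂-z₁)²]
  = √[1² + (-13)² + 32²]
  = √[1 + 169 + 1024]
  = √1194
  ≈ 34.55

34.55


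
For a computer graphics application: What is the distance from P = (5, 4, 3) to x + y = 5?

distance = |a·x₀ + b·y₀ + c·z₀ - d| / √(a² + b² + c²)
  = |1·5 + 1·4 + 0·3 - 5| / √(1² + 1² + 0²)
  = |5 + 4 + 0 - 5| / √(1 + 1 + 0)
  = |4| / √2
  = 4 / 1.414
  ≈ 2.828

2.828


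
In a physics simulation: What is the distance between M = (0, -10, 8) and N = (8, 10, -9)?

d = √[(x₂-x₁)² + (y₂-y₁)² + (z₂-z₁)²]
  = √[8² + 20² + (-17)²]
  = √[64 + 400 + 289]
  = √753
  ≈ 27.44

27.44


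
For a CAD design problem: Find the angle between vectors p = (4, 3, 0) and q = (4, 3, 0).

p·q = 4·4 + 3·3 + 0·0 = 16 + 9 + 0 = 25
|p| = √(4² + 3² + 0²) = √25 ≈ 5
|q| = √(4² + 3² + 0²) = √25 ≈ 5
cos θ = (p·q)/(|p||q|) = 25/(5·5) ≈ 1
θ = arccos(1) ≈ 0°

0°


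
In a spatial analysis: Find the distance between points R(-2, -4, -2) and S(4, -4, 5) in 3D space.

d = √[(x₂-x₁)² + (y₂-y₁)² + (z₂-z₁)²]
  = √[6² + 0² + 7²]
  = √[36 + 0 + 49]
  = √85
  ≈ 9.22

9.22


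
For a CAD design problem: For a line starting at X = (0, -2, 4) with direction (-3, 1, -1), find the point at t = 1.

P(t) = X + t·d
  = (0 + (-3)·1, -2 + 1·1, 4 + (-1)·1)
  = (0 - 3, -2 + 1, 4 - 1)
  = (-3, -1, 3)

(-3, -1, 3)


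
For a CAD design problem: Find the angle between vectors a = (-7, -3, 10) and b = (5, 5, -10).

a·b = (-7)·5 + (-3)·5 + 10·(-10) = -35 - 15 - 100 = -150
|a| = √((-7)² + (-3)² + 10²) = √158 ≈ 12.57
|b| = √(5² + 5² + (-10)²) = √150 ≈ 12.25
cos θ = (a·b)/(|a||b|) = -150/(12.57·12.25) ≈ -0.9744
θ = arccos(-0.9744) ≈ 167°

167°


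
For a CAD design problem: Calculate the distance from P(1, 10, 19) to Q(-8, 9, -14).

d = √[(x₂-x₁)² + (y₂-y₁)² + (z₂-z₁)²]
  = √[(-9)² + (-1)² + (-33)²]
  = √[81 + 1 + 1089]
  = √1171
  ≈ 34.22

34.22


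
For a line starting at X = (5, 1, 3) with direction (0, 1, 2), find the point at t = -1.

P(t) = X + t·d
  = (5 + 0·(-1), 1 + 1·(-1), 3 + 2·(-1))
  = (5 + 0, 1 - 1, 3 - 2)
  = (5, 0, 1)

(5, 0, 1)


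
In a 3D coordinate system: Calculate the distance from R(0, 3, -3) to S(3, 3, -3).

d = √[(x₂-x₁)² + (y₂-y₁)² + (z₂-z₁)²]
  = √[3² + 0² + 0²]
  = √[9 + 0 + 0]
  = √9
  ≈ 3

3


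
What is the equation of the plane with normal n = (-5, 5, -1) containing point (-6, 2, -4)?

The plane through P with normal n = (a, b, c) satisfies n·(r - P) = 0,
i.e. ax + by + cz = a·x₀ + b·y₀ + c·z₀.
d = (-5)·(-6) + 5·2 + (-1)·(-4)
  = 30 + 10 + 4
  = 44
Equation: -5x + 5y - z = 44

-5x + 5y - z = 44


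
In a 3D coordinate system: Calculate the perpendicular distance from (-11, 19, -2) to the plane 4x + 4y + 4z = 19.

distance = |a·x₀ + b·y₀ + c·z₀ - d| / √(a² + b² + c²)
  = |4·(-11) + 4·19 + 4·(-2) - 19| / √(4² + 4² + 4²)
  = |-44 + 76 - 8 - 19| / √(16 + 16 + 16)
  = |5| / √48
  = 5 / 6.928
  ≈ 0.7217

0.7217


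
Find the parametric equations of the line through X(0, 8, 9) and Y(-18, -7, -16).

Direction vector d = Y - X = (-18 + 0, -7 - 8, -16 - 9) = (-18, -15, -25)
Parametric form r = X + t·d:
x = 0 - 18t, y = 8 - 15t, z = 9 - 25t

x = 0 - 18t, y = 8 - 15t, z = 9 - 25t


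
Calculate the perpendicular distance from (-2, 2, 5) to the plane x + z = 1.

distance = |a·x₀ + b·y₀ + c·z₀ - d| / √(a² + b² + c²)
  = |1·(-2) + 0·2 + 1·5 - 1| / √(1² + 0² + 1²)
  = |-2 + 0 + 5 - 1| / √(1 + 0 + 1)
  = |2| / √2
  = 2 / 1.414
  ≈ 1.414

1.414


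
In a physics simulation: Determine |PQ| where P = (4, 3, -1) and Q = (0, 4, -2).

d = √[(x₂-x₁)² + (y₂-y₁)² + (z₂-z₁)²]
  = √[(-4)² + 1² + (-1)²]
  = √[16 + 1 + 1]
  = √18
  ≈ 4.243

4.243


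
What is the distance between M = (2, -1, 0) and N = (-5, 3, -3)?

d = √[(x₂-x₁)² + (y₂-y₁)² + (z₂-z₁)²]
  = √[(-7)² + 4² + (-3)²]
  = √[49 + 16 + 9]
  = √74
  ≈ 8.602

8.602


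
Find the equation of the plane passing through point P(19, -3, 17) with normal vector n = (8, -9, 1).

The plane through P with normal n = (a, b, c) satisfies n·(r - P) = 0,
i.e. ax + by + cz = a·x₀ + b·y₀ + c·z₀.
d = 8·19 + (-9)·(-3) + 1·17
  = 152 + 27 + 17
  = 196
Equation: 8x - 9y + z = 196

8x - 9y + z = 196


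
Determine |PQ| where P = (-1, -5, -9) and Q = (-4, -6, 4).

d = √[(x₂-x₁)² + (y₂-y₁)² + (z₂-z₁)²]
  = √[(-3)² + (-1)² + 13²]
  = √[9 + 1 + 169]
  = √179
  ≈ 13.38

13.38


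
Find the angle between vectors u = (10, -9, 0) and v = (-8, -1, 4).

u·v = 10·(-8) + (-9)·(-1) + 0·4 = -80 + 9 + 0 = -71
|u| = √(10² + (-9)² + 0²) = √181 ≈ 13.45
|v| = √((-8)² + (-1)² + 4²) = √81 ≈ 9
cos θ = (u·v)/(|u||v|) = -71/(13.45·9) ≈ -0.5864
θ = arccos(-0.5864) ≈ 125.9°

125.9°


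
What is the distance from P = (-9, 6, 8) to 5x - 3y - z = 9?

distance = |a·x₀ + b·y₀ + c·z₀ - d| / √(a² + b² + c²)
  = |5·(-9) + (-3)·6 + (-1)·8 - 9| / √(5² + (-3)² + (-1)²)
  = |-45 - 18 - 8 - 9| / √(25 + 9 + 1)
  = |-80| / √35
  = 80 / 5.916
  ≈ 13.52

13.52


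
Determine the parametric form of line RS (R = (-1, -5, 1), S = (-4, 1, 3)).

Direction vector d = S - R = (-4 + 1, 1 + 5, 3 - 1) = (-3, 6, 2)
Parametric form r = R + t·d:
x = -1 - 3t, y = -5 + 6t, z = 1 + 2t

x = -1 - 3t, y = -5 + 6t, z = 1 + 2t


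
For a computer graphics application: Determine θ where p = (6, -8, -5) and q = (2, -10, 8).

p·q = 6·2 + (-8)·(-10) + (-5)·8 = 12 + 80 - 40 = 52
|p| = √(6² + (-8)² + (-5)²) = √125 ≈ 11.18
|q| = √(2² + (-10)² + 8²) = √168 ≈ 12.96
cos θ = (p·q)/(|p||q|) = 52/(11.18·12.96) ≈ 0.3588
θ = arccos(0.3588) ≈ 68.97°

68.97°


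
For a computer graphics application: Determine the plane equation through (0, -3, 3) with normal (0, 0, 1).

The plane through P with normal n = (a, b, c) satisfies n·(r - P) = 0,
i.e. ax + by + cz = a·x₀ + b·y₀ + c·z₀.
d = 0·0 + 0·(-3) + 1·3
  = 0 + 0 + 3
  = 3
Equation: z = 3

z = 3


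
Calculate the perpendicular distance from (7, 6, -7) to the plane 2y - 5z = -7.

distance = |a·x₀ + b·y₀ + c·z₀ - d| / √(a² + b² + c²)
  = |0·7 + 2·6 + (-5)·(-7) - (-7)| / √(0² + 2² + (-5)²)
  = |0 + 12 + 35 + 7| / √(0 + 4 + 25)
  = |54| / √29
  = 54 / 5.385
  ≈ 10.03

10.03


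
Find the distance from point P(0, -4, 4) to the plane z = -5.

distance = |a·x₀ + b·y₀ + c·z₀ - d| / √(a² + b² + c²)
  = |0·0 + 0·(-4) + 1·4 - (-5)| / √(0² + 0² + 1²)
  = |0 + 0 + 4 + 5| / √(0 + 0 + 1)
  = |9| / √1
  = 9 / 1
  ≈ 9

9


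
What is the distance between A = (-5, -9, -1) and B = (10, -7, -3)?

d = √[(x₂-x₁)² + (y₂-y₁)² + (z₂-z₁)²]
  = √[15² + 2² + (-2)²]
  = √[225 + 4 + 4]
  = √233
  ≈ 15.26

15.26


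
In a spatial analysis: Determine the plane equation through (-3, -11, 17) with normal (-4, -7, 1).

The plane through P with normal n = (a, b, c) satisfies n·(r - P) = 0,
i.e. ax + by + cz = a·x₀ + b·y₀ + c·z₀.
d = (-4)·(-3) + (-7)·(-11) + 1·17
  = 12 + 77 + 17
  = 106
Equation: -4x - 7y + z = 106

-4x - 7y + z = 106


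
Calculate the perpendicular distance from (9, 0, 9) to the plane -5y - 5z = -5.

distance = |a·x₀ + b·y₀ + c·z₀ - d| / √(a² + b² + c²)
  = |0·9 + (-5)·0 + (-5)·9 - (-5)| / √(0² + (-5)² + (-5)²)
  = |0 + 0 - 45 + 5| / √(0 + 25 + 25)
  = |-40| / √50
  = 40 / 7.071
  ≈ 5.657

5.657


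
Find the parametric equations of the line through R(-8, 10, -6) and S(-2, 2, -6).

Direction vector d = S - R = (-2 + 8, 2 - 10, -6 + 6) = (6, -8, 0)
Parametric form r = R + t·d:
x = -8 + 6t, y = 10 - 8t, z = -6

x = -8 + 6t, y = 10 - 8t, z = -6


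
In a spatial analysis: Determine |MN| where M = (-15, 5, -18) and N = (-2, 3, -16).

d = √[(x₂-x₁)² + (y₂-y₁)² + (z₂-z₁)²]
  = √[13² + (-2)² + 2²]
  = √[169 + 4 + 4]
  = √177
  ≈ 13.3

13.3


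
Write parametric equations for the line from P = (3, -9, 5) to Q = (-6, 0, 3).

Direction vector d = Q - P = (-6 - 3, 0 + 9, 3 - 5) = (-9, 9, -2)
Parametric form r = P + t·d:
x = 3 - 9t, y = -9 + 9t, z = 5 - 2t

x = 3 - 9t, y = -9 + 9t, z = 5 - 2t


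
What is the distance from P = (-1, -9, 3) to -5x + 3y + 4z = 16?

distance = |a·x₀ + b·y₀ + c·z₀ - d| / √(a² + b² + c²)
  = |(-5)·(-1) + 3·(-9) + 4·3 - 16| / √((-5)² + 3² + 4²)
  = |5 - 27 + 12 - 16| / √(25 + 9 + 16)
  = |-26| / √50
  = 26 / 7.071
  ≈ 3.677

3.677


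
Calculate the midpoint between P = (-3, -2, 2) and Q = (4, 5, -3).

M = ((x₁+x₂)/2, (y₁+y₂)/2, (z₁+z₂)/2)
  = ((-3 + 4)/2, (-2 + 5)/2, (2 - 3)/2)
  = (1/2, 3/2, -1/2)
  = (0.5, 1.5, -0.5)

(0.5, 1.5, -0.5)


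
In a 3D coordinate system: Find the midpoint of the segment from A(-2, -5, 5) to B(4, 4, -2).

M = ((x₁+x₂)/2, (y₁+y₂)/2, (z₁+z₂)/2)
  = ((-2 + 4)/2, (-5 + 4)/2, (5 - 2)/2)
  = (2/2, -1/2, 3/2)
  = (1, -0.5, 1.5)

(1, -0.5, 1.5)


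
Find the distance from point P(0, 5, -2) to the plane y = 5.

distance = |a·x₀ + b·y₀ + c·z₀ - d| / √(a² + b² + c²)
  = |0·0 + 1·5 + 0·(-2) - 5| / √(0² + 1² + 0²)
  = |0 + 5 + 0 - 5| / √(0 + 1 + 0)
  = |0| / √1
  = 0 / 1
  ≈ 0

0


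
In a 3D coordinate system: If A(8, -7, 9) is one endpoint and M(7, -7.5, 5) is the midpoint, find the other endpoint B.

B = 2M - A
  = (2·7 - 8, 2·(-7.5) - (-7), 2·5 - 9)
  = (14 - 8, -15 + 7, 10 - 9)
  = (6, -8, 1)

(6, -8, 1)


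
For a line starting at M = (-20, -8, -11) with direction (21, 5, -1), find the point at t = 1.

P(t) = M + t·d
  = (-20 + 21·1, -8 + 5·1, -11 + (-1)·1)
  = (-20 + 21, -8 + 5, -11 - 1)
  = (1, -3, -12)

(1, -3, -12)


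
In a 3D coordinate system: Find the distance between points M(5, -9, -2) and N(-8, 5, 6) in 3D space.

d = √[(x₂-x₁)² + (y₂-y₁)² + (z₂-z₁)²]
  = √[(-13)² + 14² + 8²]
  = √[169 + 196 + 64]
  = √429
  ≈ 20.71

20.71


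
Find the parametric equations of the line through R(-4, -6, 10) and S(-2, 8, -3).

Direction vector d = S - R = (-2 + 4, 8 + 6, -3 - 10) = (2, 14, -13)
Parametric form r = R + t·d:
x = -4 + 2t, y = -6 + 14t, z = 10 - 13t

x = -4 + 2t, y = -6 + 14t, z = 10 - 13t


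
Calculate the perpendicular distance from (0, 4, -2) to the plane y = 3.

distance = |a·x₀ + b·y₀ + c·z₀ - d| / √(a² + b² + c²)
  = |0·0 + 1·4 + 0·(-2) - 3| / √(0² + 1² + 0²)
  = |0 + 4 + 0 - 3| / √(0 + 1 + 0)
  = |1| / √1
  = 1 / 1
  ≈ 1

1


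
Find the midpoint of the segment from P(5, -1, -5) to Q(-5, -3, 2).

M = ((x₁+x₂)/2, (y₁+y₂)/2, (z₁+z₂)/2)
  = ((5 - 5)/2, (-1 - 3)/2, (-5 + 2)/2)
  = (0/2, -4/2, -3/2)
  = (0, -2, -1.5)

(0, -2, -1.5)


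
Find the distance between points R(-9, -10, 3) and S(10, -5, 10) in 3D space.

d = √[(x₂-x₁)² + (y₂-y₁)² + (z₂-z₁)²]
  = √[19² + 5² + 7²]
  = √[361 + 25 + 49]
  = √435
  ≈ 20.86

20.86


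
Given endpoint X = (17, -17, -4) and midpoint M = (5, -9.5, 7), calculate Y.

Y = 2M - X
  = (2·5 - 17, 2·(-9.5) - (-17), 2·7 - (-4))
  = (10 - 17, -19 + 17, 14 + 4)
  = (-7, -2, 18)

(-7, -2, 18)


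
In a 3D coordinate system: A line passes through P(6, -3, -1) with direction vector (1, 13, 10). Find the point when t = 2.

P(t) = P + t·d
  = (6 + 1·2, -3 + 13·2, -1 + 10·2)
  = (6 + 2, -3 + 26, -1 + 20)
  = (8, 23, 19)

(8, 23, 19)


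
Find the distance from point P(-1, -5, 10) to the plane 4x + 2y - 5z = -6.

distance = |a·x₀ + b·y₀ + c·z₀ - d| / √(a² + b² + c²)
  = |4·(-1) + 2·(-5) + (-5)·10 - (-6)| / √(4² + 2² + (-5)²)
  = |-4 - 10 - 50 + 6| / √(16 + 4 + 25)
  = |-58| / √45
  = 58 / 6.708
  ≈ 8.646

8.646


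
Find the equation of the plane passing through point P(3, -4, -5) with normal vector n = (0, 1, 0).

The plane through P with normal n = (a, b, c) satisfies n·(r - P) = 0,
i.e. ax + by + cz = a·x₀ + b·y₀ + c·z₀.
d = 0·3 + 1·(-4) + 0·(-5)
  = 0 - 4 + 0
  = -4
Equation: y = -4

y = -4


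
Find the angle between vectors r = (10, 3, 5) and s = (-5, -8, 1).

r·s = 10·(-5) + 3·(-8) + 5·1 = -50 - 24 + 5 = -69
|r| = √(10² + 3² + 5²) = √134 ≈ 11.58
|s| = √((-5)² + (-8)² + 1²) = √90 ≈ 9.487
cos θ = (r·s)/(|r||s|) = -69/(11.58·9.487) ≈ -0.6283
θ = arccos(-0.6283) ≈ 128.9°

128.9°


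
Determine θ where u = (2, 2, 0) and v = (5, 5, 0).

u·v = 2·5 + 2·5 + 0·0 = 10 + 10 + 0 = 20
|u| = √(2² + 2² + 0²) = √8 ≈ 2.828
|v| = √(5² + 5² + 0²) = √50 ≈ 7.071
cos θ = (u·v)/(|u||v|) = 20/(2.828·7.071) ≈ 1
θ = arccos(1) ≈ 0°

0°


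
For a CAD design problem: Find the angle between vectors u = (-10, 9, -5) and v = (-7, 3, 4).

u·v = (-10)·(-7) + 9·3 + (-5)·4 = 70 + 27 - 20 = 77
|u| = √((-10)² + 9² + (-5)²) = √206 ≈ 14.35
|v| = √((-7)² + 3² + 4²) = √74 ≈ 8.602
cos θ = (u·v)/(|u||v|) = 77/(14.35·8.602) ≈ 0.6237
θ = arccos(0.6237) ≈ 51.42°

51.42°


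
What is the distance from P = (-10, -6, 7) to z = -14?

distance = |a·x₀ + b·y₀ + c·z₀ - d| / √(a² + b² + c²)
  = |0·(-10) + 0·(-6) + 1·7 - (-14)| / √(0² + 0² + 1²)
  = |0 + 0 + 7 + 14| / √(0 + 0 + 1)
  = |21| / √1
  = 21 / 1
  ≈ 21

21


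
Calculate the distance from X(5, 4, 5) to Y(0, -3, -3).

d = √[(x₂-x₁)² + (y₂-y₁)² + (z₂-z₁)²]
  = √[(-5)² + (-7)² + (-8)²]
  = √[25 + 49 + 64]
  = √138
  ≈ 11.75

11.75


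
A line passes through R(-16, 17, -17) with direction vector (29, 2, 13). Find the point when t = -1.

P(t) = R + t·d
  = (-16 + 29·(-1), 17 + 2·(-1), -17 + 13·(-1))
  = (-16 - 29, 17 - 2, -17 - 13)
  = (-45, 15, -30)

(-45, 15, -30)


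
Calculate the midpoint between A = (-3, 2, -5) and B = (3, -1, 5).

M = ((x₁+x₂)/2, (y₁+y₂)/2, (z₁+z₂)/2)
  = ((-3 + 3)/2, (2 - 1)/2, (-5 + 5)/2)
  = (0/2, 1/2, 0/2)
  = (0, 0.5, 0)

(0, 0.5, 0)


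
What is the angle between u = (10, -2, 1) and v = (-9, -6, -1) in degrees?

u·v = 10·(-9) + (-2)·(-6) + 1·(-1) = -90 + 12 - 1 = -79
|u| = √(10² + (-2)² + 1²) = √105 ≈ 10.25
|v| = √((-9)² + (-6)² + (-1)²) = √118 ≈ 10.86
cos θ = (u·v)/(|u||v|) = -79/(10.25·10.86) ≈ -0.7097
θ = arccos(-0.7097) ≈ 135.2°

135.2°


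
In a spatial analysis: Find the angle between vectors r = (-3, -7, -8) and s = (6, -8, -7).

r·s = (-3)·6 + (-7)·(-8) + (-8)·(-7) = -18 + 56 + 56 = 94
|r| = √((-3)² + (-7)² + (-8)²) = √122 ≈ 11.05
|s| = √(6² + (-8)² + (-7)²) = √149 ≈ 12.21
cos θ = (r·s)/(|r||s|) = 94/(11.05·12.21) ≈ 0.6972
θ = arccos(0.6972) ≈ 45.8°

45.8°


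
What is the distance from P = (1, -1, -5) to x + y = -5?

distance = |a·x₀ + b·y₀ + c·z₀ - d| / √(a² + b² + c²)
  = |1·1 + 1·(-1) + 0·(-5) - (-5)| / √(1² + 1² + 0²)
  = |1 - 1 + 0 + 5| / √(1 + 1 + 0)
  = |5| / √2
  = 5 / 1.414
  ≈ 3.536

3.536


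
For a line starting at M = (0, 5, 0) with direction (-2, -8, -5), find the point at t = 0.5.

P(t) = M + t·d
  = (0 + (-2)·0.5, 5 + (-8)·0.5, 0 + (-5)·0.5)
  = (0 - 1, 5 - 4, 0 - 2.5)
  = (-1, 1, -2.5)

(-1, 1, -2.5)


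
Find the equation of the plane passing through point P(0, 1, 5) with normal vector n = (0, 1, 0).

The plane through P with normal n = (a, b, c) satisfies n·(r - P) = 0,
i.e. ax + by + cz = a·x₀ + b·y₀ + c·z₀.
d = 0·0 + 1·1 + 0·5
  = 0 + 1 + 0
  = 1
Equation: y = 1

y = 1


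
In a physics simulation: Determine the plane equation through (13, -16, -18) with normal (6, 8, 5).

The plane through P with normal n = (a, b, c) satisfies n·(r - P) = 0,
i.e. ax + by + cz = a·x₀ + b·y₀ + c·z₀.
d = 6·13 + 8·(-16) + 5·(-18)
  = 78 - 128 - 90
  = -140
Equation: 6x + 8y + 5z = -140

6x + 8y + 5z = -140


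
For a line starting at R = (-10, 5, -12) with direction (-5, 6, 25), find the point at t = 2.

P(t) = R + t·d
  = (-10 + (-5)·2, 5 + 6·2, -12 + 25·2)
  = (-10 - 10, 5 + 12, -12 + 50)
  = (-20, 17, 38)

(-20, 17, 38)


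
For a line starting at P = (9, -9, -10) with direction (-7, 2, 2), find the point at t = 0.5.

P(t) = P + t·d
  = (9 + (-7)·0.5, -9 + 2·0.5, -10 + 2·0.5)
  = (9 - 3.5, -9 + 1, -10 + 1)
  = (5.5, -8, -9)

(5.5, -8, -9)


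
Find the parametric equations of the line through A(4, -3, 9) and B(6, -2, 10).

Direction vector d = B - A = (6 - 4, -2 + 3, 10 - 9) = (2, 1, 1)
Parametric form r = A + t·d:
x = 4 + 2t, y = -3 + t, z = 9 + t

x = 4 + 2t, y = -3 + t, z = 9 + t


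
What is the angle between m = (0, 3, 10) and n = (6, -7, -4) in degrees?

m·n = 0·6 + 3·(-7) + 10·(-4) = 0 - 21 - 40 = -61
|m| = √(0² + 3² + 10²) = √109 ≈ 10.44
|n| = √(6² + (-7)² + (-4)²) = √101 ≈ 10.05
cos θ = (m·n)/(|m||n|) = -61/(10.44·10.05) ≈ -0.5814
θ = arccos(-0.5814) ≈ 125.5°

125.5°


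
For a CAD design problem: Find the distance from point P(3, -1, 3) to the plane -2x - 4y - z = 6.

distance = |a·x₀ + b·y₀ + c·z₀ - d| / √(a² + b² + c²)
  = |(-2)·3 + (-4)·(-1) + (-1)·3 - 6| / √((-2)² + (-4)² + (-1)²)
  = |-6 + 4 - 3 - 6| / √(4 + 16 + 1)
  = |-11| / √21
  = 11 / 4.583
  ≈ 2.4

2.4


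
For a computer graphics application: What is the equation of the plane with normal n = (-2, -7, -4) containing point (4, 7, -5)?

The plane through P with normal n = (a, b, c) satisfies n·(r - P) = 0,
i.e. ax + by + cz = a·x₀ + b·y₀ + c·z₀.
d = (-2)·4 + (-7)·7 + (-4)·(-5)
  = -8 - 49 + 20
  = -37
Equation: -2x - 7y - 4z = -37

-2x - 7y - 4z = -37


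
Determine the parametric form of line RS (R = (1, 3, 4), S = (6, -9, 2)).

Direction vector d = S - R = (6 - 1, -9 - 3, 2 - 4) = (5, -12, -2)
Parametric form r = R + t·d:
x = 1 + 5t, y = 3 - 12t, z = 4 - 2t

x = 1 + 5t, y = 3 - 12t, z = 4 - 2t


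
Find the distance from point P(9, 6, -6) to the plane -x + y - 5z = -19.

distance = |a·x₀ + b·y₀ + c·z₀ - d| / √(a² + b² + c²)
  = |(-1)·9 + 1·6 + (-5)·(-6) - (-19)| / √((-1)² + 1² + (-5)²)
  = |-9 + 6 + 30 + 19| / √(1 + 1 + 25)
  = |46| / √27
  = 46 / 5.196
  ≈ 8.853

8.853


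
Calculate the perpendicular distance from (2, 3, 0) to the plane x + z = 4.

distance = |a·x₀ + b·y₀ + c·z₀ - d| / √(a² + b² + c²)
  = |1·2 + 0·3 + 1·0 - 4| / √(1² + 0² + 1²)
  = |2 + 0 + 0 - 4| / √(1 + 0 + 1)
  = |-2| / √2
  = 2 / 1.414
  ≈ 1.414

1.414


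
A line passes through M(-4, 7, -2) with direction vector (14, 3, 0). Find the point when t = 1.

P(t) = M + t·d
  = (-4 + 14·1, 7 + 3·1, -2 + 0·1)
  = (-4 + 14, 7 + 3, -2 + 0)
  = (10, 10, -2)

(10, 10, -2)


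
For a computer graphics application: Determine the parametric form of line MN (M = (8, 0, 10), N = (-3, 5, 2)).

Direction vector d = N - M = (-3 - 8, 5 + 0, 2 - 10) = (-11, 5, -8)
Parametric form r = M + t·d:
x = 8 - 11t, y = 0 + 5t, z = 10 - 8t

x = 8 - 11t, y = 0 + 5t, z = 10 - 8t


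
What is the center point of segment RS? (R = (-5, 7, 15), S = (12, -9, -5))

M = ((x₁+x₂)/2, (y₁+y₂)/2, (z₁+z₂)/2)
  = ((-5 + 12)/2, (7 - 9)/2, (15 - 5)/2)
  = (7/2, -2/2, 10/2)
  = (3.5, -1, 5)

(3.5, -1, 5)


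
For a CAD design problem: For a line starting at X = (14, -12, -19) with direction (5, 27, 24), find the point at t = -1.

P(t) = X + t·d
  = (14 + 5·(-1), -12 + 27·(-1), -19 + 24·(-1))
  = (14 - 5, -12 - 27, -19 - 24)
  = (9, -39, -43)

(9, -39, -43)


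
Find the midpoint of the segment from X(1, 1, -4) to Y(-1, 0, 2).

M = ((x₁+x₂)/2, (y₁+y₂)/2, (z₁+z₂)/2)
  = ((1 - 1)/2, (1 + 0)/2, (-4 + 2)/2)
  = (0/2, 1/2, -2/2)
  = (0, 0.5, -1)

(0, 0.5, -1)


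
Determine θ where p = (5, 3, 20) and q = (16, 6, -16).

p·q = 5·16 + 3·6 + 20·(-16) = 80 + 18 - 320 = -222
|p| = √(5² + 3² + 20²) = √434 ≈ 20.83
|q| = √(16² + 6² + (-16)²) = √548 ≈ 23.41
cos θ = (p·q)/(|p||q|) = -222/(20.83·23.41) ≈ -0.4552
θ = arccos(-0.4552) ≈ 117.1°

117.1°


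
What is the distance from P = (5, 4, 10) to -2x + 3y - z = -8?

distance = |a·x₀ + b·y₀ + c·z₀ - d| / √(a² + b² + c²)
  = |(-2)·5 + 3·4 + (-1)·10 - (-8)| / √((-2)² + 3² + (-1)²)
  = |-10 + 12 - 10 + 8| / √(4 + 9 + 1)
  = |0| / √14
  = 0 / 3.742
  ≈ 0

0


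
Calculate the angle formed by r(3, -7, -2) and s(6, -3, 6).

r·s = 3·6 + (-7)·(-3) + (-2)·6 = 18 + 21 - 12 = 27
|r| = √(3² + (-7)² + (-2)²) = √62 ≈ 7.874
|s| = √(6² + (-3)² + 6²) = √81 ≈ 9
cos θ = (r·s)/(|r||s|) = 27/(7.874·9) ≈ 0.381
θ = arccos(0.381) ≈ 67.6°

67.6°


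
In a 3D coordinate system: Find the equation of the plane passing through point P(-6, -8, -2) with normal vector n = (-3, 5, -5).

The plane through P with normal n = (a, b, c) satisfies n·(r - P) = 0,
i.e. ax + by + cz = a·x₀ + b·y₀ + c·z₀.
d = (-3)·(-6) + 5·(-8) + (-5)·(-2)
  = 18 - 40 + 10
  = -12
Equation: -3x + 5y - 5z = -12

-3x + 5y - 5z = -12


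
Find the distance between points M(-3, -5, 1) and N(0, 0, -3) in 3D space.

d = √[(x₂-x₁)² + (y₂-y₁)² + (z₂-z₁)²]
  = √[3² + 5² + (-4)²]
  = √[9 + 25 + 16]
  = √50
  ≈ 7.071

7.071


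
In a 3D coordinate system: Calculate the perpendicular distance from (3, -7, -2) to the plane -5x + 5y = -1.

distance = |a·x₀ + b·y₀ + c·z₀ - d| / √(a² + b² + c²)
  = |(-5)·3 + 5·(-7) + 0·(-2) - (-1)| / √((-5)² + 5² + 0²)
  = |-15 - 35 + 0 + 1| / √(25 + 25 + 0)
  = |-49| / √50
  = 49 / 7.071
  ≈ 6.93

6.93


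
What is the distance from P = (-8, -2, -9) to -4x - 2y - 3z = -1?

distance = |a·x₀ + b·y₀ + c·z₀ - d| / √(a² + b² + c²)
  = |(-4)·(-8) + (-2)·(-2) + (-3)·(-9) - (-1)| / √((-4)² + (-2)² + (-3)²)
  = |32 + 4 + 27 + 1| / √(16 + 4 + 9)
  = |64| / √29
  = 64 / 5.385
  ≈ 11.88

11.88


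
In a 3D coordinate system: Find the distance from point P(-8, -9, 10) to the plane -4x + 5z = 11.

distance = |a·x₀ + b·y₀ + c·z₀ - d| / √(a² + b² + c²)
  = |(-4)·(-8) + 0·(-9) + 5·10 - 11| / √((-4)² + 0² + 5²)
  = |32 + 0 + 50 - 11| / √(16 + 0 + 25)
  = |71| / √41
  = 71 / 6.403
  ≈ 11.09

11.09


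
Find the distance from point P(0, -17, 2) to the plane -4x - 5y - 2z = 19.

distance = |a·x₀ + b·y₀ + c·z₀ - d| / √(a² + b² + c²)
  = |(-4)·0 + (-5)·(-17) + (-2)·2 - 19| / √((-4)² + (-5)² + (-2)²)
  = |0 + 85 - 4 - 19| / √(16 + 25 + 4)
  = |62| / √45
  = 62 / 6.708
  ≈ 9.242

9.242


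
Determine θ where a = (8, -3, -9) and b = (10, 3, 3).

a·b = 8·10 + (-3)·3 + (-9)·3 = 80 - 9 - 27 = 44
|a| = √(8² + (-3)² + (-9)²) = √154 ≈ 12.41
|b| = √(10² + 3² + 3²) = √118 ≈ 10.86
cos θ = (a·b)/(|a||b|) = 44/(12.41·10.86) ≈ 0.3264
θ = arccos(0.3264) ≈ 70.95°

70.95°


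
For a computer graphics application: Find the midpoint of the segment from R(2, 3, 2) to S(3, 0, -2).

M = ((x₁+x₂)/2, (y₁+y₂)/2, (z₁+z₂)/2)
  = ((2 + 3)/2, (3 + 0)/2, (2 - 2)/2)
  = (5/2, 3/2, 0/2)
  = (2.5, 1.5, 0)

(2.5, 1.5, 0)


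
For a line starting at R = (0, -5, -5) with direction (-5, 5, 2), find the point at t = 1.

P(t) = R + t·d
  = (0 + (-5)·1, -5 + 5·1, -5 + 2·1)
  = (0 - 5, -5 + 5, -5 + 2)
  = (-5, 0, -3)

(-5, 0, -3)


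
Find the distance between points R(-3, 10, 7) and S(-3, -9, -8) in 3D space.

d = √[(x₂-x₁)² + (y₂-y₁)² + (z₂-z₁)²]
  = √[0² + (-19)² + (-15)²]
  = √[0 + 361 + 225]
  = √586
  ≈ 24.21

24.21


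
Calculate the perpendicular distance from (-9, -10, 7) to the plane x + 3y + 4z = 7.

distance = |a·x₀ + b·y₀ + c·z₀ - d| / √(a² + b² + c²)
  = |1·(-9) + 3·(-10) + 4·7 - 7| / √(1² + 3² + 4²)
  = |-9 - 30 + 28 - 7| / √(1 + 9 + 16)
  = |-18| / √26
  = 18 / 5.099
  ≈ 3.53

3.53


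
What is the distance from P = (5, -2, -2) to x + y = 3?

distance = |a·x₀ + b·y₀ + c·z₀ - d| / √(a² + b² + c²)
  = |1·5 + 1·(-2) + 0·(-2) - 3| / √(1² + 1² + 0²)
  = |5 - 2 + 0 - 3| / √(1 + 1 + 0)
  = |0| / √2
  = 0 / 1.414
  ≈ 0

0


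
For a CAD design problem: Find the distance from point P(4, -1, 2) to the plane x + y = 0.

distance = |a·x₀ + b·y₀ + c·z₀ - d| / √(a² + b² + c²)
  = |1·4 + 1·(-1) + 0·2 - 0| / √(1² + 1² + 0²)
  = |4 - 1 + 0 + 0| / √(1 + 1 + 0)
  = |3| / √2
  = 3 / 1.414
  ≈ 2.121

2.121


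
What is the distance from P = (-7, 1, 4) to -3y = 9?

distance = |a·x₀ + b·y₀ + c·z₀ - d| / √(a² + b² + c²)
  = |0·(-7) + (-3)·1 + 0·4 - 9| / √(0² + (-3)² + 0²)
  = |0 - 3 + 0 - 9| / √(0 + 9 + 0)
  = |-12| / √9
  = 12 / 3
  ≈ 4

4


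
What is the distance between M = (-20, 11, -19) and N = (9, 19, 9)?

d = √[(x₂-x₁)² + (y₂-y₁)² + (z₂-z₁)²]
  = √[29² + 8² + 28²]
  = √[841 + 64 + 784]
  = √1689
  ≈ 41.1

41.1


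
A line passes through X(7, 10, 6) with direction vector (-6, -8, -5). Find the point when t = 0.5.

P(t) = X + t·d
  = (7 + (-6)·0.5, 10 + (-8)·0.5, 6 + (-5)·0.5)
  = (7 - 3, 10 - 4, 6 - 2.5)
  = (4, 6, 3.5)

(4, 6, 3.5)


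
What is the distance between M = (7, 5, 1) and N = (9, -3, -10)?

d = √[(x₂-x₁)² + (y₂-y₁)² + (z₂-z₁)²]
  = √[2² + (-8)² + (-11)²]
  = √[4 + 64 + 121]
  = √189
  ≈ 13.75

13.75


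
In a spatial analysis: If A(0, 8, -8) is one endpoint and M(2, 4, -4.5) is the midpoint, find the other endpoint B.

B = 2M - A
  = (2·2 - 0, 2·4 - 8, 2·(-4.5) - (-8))
  = (4 + 0, 8 - 8, -9 + 8)
  = (4, 0, -1)

(4, 0, -1)


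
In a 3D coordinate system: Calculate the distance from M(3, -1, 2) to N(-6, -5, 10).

d = √[(x₂-x₁)² + (y₂-y₁)² + (z₂-z₁)²]
  = √[(-9)² + (-4)² + 8²]
  = √[81 + 16 + 64]
  = √161
  ≈ 12.69

12.69


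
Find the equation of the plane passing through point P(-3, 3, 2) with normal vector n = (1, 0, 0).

The plane through P with normal n = (a, b, c) satisfies n·(r - P) = 0,
i.e. ax + by + cz = a·x₀ + b·y₀ + c·z₀.
d = 1·(-3) + 0·3 + 0·2
  = -3 + 0 + 0
  = -3
Equation: x = -3

x = -3


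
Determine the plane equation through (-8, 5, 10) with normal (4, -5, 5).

The plane through P with normal n = (a, b, c) satisfies n·(r - P) = 0,
i.e. ax + by + cz = a·x₀ + b·y₀ + c·z₀.
d = 4·(-8) + (-5)·5 + 5·10
  = -32 - 25 + 50
  = -7
Equation: 4x - 5y + 5z = -7

4x - 5y + 5z = -7


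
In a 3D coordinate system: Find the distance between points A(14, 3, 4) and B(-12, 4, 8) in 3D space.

d = √[(x₂-x₁)² + (y₂-y₁)² + (z₂-z₁)²]
  = √[(-26)² + 1² + 4²]
  = √[676 + 1 + 16]
  = √693
  ≈ 26.32

26.32


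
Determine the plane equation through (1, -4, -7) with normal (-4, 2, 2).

The plane through P with normal n = (a, b, c) satisfies n·(r - P) = 0,
i.e. ax + by + cz = a·x₀ + b·y₀ + c·z₀.
d = (-4)·1 + 2·(-4) + 2·(-7)
  = -4 - 8 - 14
  = -26
Equation: -4x + 2y + 2z = -26

-4x + 2y + 2z = -26


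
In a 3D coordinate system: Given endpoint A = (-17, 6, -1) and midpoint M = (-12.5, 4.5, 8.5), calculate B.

B = 2M - A
  = (2·(-12.5) - (-17), 2·4.5 - 6, 2·8.5 - (-1))
  = (-25 + 17, 9 - 6, 17 + 1)
  = (-8, 3, 18)

(-8, 3, 18)


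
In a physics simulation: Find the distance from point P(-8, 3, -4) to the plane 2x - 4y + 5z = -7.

distance = |a·x₀ + b·y₀ + c·z₀ - d| / √(a² + b² + c²)
  = |2·(-8) + (-4)·3 + 5·(-4) - (-7)| / √(2² + (-4)² + 5²)
  = |-16 - 12 - 20 + 7| / √(4 + 16 + 25)
  = |-41| / √45
  = 41 / 6.708
  ≈ 6.112

6.112


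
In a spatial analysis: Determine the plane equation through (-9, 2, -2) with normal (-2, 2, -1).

The plane through P with normal n = (a, b, c) satisfies n·(r - P) = 0,
i.e. ax + by + cz = a·x₀ + b·y₀ + c·z₀.
d = (-2)·(-9) + 2·2 + (-1)·(-2)
  = 18 + 4 + 2
  = 24
Equation: -2x + 2y - z = 24

-2x + 2y - z = 24


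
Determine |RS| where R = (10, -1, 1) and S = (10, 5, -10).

d = √[(x₂-x₁)² + (y₂-y₁)² + (z₂-z₁)²]
  = √[0² + 6² + (-11)²]
  = √[0 + 36 + 121]
  = √157
  ≈ 12.53

12.53


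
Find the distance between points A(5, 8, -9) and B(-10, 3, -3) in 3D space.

d = √[(x₂-x₁)² + (y₂-y₁)² + (z₂-z₁)²]
  = √[(-15)² + (-5)² + 6²]
  = √[225 + 25 + 36]
  = √286
  ≈ 16.91

16.91


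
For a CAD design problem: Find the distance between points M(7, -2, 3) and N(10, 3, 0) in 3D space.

d = √[(x₂-x₁)² + (y₂-y₁)² + (z₂-z₁)²]
  = √[3² + 5² + (-3)²]
  = √[9 + 25 + 9]
  = √43
  ≈ 6.557

6.557


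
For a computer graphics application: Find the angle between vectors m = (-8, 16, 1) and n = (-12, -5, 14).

m·n = (-8)·(-12) + 16·(-5) + 1·14 = 96 - 80 + 14 = 30
|m| = √((-8)² + 16² + 1²) = √321 ≈ 17.92
|n| = √((-12)² + (-5)² + 14²) = √365 ≈ 19.1
cos θ = (m·n)/(|m||n|) = 30/(17.92·19.1) ≈ 0.08764
θ = arccos(0.08764) ≈ 84.97°

84.97°


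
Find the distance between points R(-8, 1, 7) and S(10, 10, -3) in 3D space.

d = √[(x₂-x₁)² + (y₂-y₁)² + (z₂-z₁)²]
  = √[18² + 9² + (-10)²]
  = √[324 + 81 + 100]
  = √505
  ≈ 22.47

22.47


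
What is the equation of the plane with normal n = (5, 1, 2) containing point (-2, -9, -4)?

The plane through P with normal n = (a, b, c) satisfies n·(r - P) = 0,
i.e. ax + by + cz = a·x₀ + b·y₀ + c·z₀.
d = 5·(-2) + 1·(-9) + 2·(-4)
  = -10 - 9 - 8
  = -27
Equation: 5x + y + 2z = -27

5x + y + 2z = -27


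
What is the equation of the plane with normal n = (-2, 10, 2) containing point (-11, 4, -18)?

The plane through P with normal n = (a, b, c) satisfies n·(r - P) = 0,
i.e. ax + by + cz = a·x₀ + b·y₀ + c·z₀.
d = (-2)·(-11) + 10·4 + 2·(-18)
  = 22 + 40 - 36
  = 26
Equation: -2x + 10y + 2z = 26

-2x + 10y + 2z = 26


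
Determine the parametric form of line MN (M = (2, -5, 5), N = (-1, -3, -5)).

Direction vector d = N - M = (-1 - 2, -3 + 5, -5 - 5) = (-3, 2, -10)
Parametric form r = M + t·d:
x = 2 - 3t, y = -5 + 2t, z = 5 - 10t

x = 2 - 3t, y = -5 + 2t, z = 5 - 10t


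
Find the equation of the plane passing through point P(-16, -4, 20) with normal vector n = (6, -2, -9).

The plane through P with normal n = (a, b, c) satisfies n·(r - P) = 0,
i.e. ax + by + cz = a·x₀ + b·y₀ + c·z₀.
d = 6·(-16) + (-2)·(-4) + (-9)·20
  = -96 + 8 - 180
  = -268
Equation: 6x - 2y - 9z = -268

6x - 2y - 9z = -268
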